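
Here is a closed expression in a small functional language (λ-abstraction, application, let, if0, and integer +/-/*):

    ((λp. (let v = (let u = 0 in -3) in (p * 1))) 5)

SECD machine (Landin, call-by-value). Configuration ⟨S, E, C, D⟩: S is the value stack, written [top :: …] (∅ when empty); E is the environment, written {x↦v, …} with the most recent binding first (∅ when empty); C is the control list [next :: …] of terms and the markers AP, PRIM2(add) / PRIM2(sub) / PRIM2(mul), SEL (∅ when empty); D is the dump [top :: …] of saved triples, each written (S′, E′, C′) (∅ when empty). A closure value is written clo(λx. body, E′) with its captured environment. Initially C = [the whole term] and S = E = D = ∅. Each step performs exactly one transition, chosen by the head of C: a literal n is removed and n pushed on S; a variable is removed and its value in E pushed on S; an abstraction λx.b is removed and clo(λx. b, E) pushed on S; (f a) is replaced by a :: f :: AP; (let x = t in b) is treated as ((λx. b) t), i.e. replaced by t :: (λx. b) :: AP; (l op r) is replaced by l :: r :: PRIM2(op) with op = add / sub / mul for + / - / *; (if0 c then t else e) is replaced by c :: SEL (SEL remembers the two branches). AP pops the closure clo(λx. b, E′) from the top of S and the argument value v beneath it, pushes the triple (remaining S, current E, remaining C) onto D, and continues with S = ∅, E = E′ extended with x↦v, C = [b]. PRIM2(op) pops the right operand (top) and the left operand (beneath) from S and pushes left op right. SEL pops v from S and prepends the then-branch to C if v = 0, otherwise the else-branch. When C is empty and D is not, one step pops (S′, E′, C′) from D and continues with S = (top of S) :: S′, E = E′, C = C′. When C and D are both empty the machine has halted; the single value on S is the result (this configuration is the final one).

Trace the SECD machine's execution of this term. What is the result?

Answer: 5

Derivation:
t=0: <S=∅, E=∅, C=[((λp. (let v = (let u = 0 in -3) in (p * 1))) 5)], D=∅>
t=1: <S=∅, E=∅, C=[5 :: (λp. (let v = (let u = 0 in -3) in (p * 1))) :: AP], D=∅>
t=2: <S=[5], E=∅, C=[(λp. (let v = (let u = 0 in -3) in (p * 1))) :: AP], D=∅>
t=3: <S=[clo(λp. (let v = (let u = 0 in -3) in (p * 1)), ∅) :: 5], E=∅, C=[AP], D=∅>
t=4: <S=∅, E={p↦5}, C=[(let v = (let u = 0 in -3) in (p * 1))], D=[(∅, ∅, ∅)]>
t=5: <S=∅, E={p↦5}, C=[(let u = 0 in -3) :: (λv. (p * 1)) :: AP], D=[(∅, ∅, ∅)]>
t=6: <S=∅, E={p↦5}, C=[0 :: (λu. -3) :: AP :: (λv. (p * 1)) :: AP], D=[(∅, ∅, ∅)]>
t=7: <S=[0], E={p↦5}, C=[(λu. -3) :: AP :: (λv. (p * 1)) :: AP], D=[(∅, ∅, ∅)]>
t=8: <S=[clo(λu. -3, {p↦5}) :: 0], E={p↦5}, C=[AP :: (λv. (p * 1)) :: AP], D=[(∅, ∅, ∅)]>
t=9: <S=∅, E={u↦0, p↦5}, C=[-3], D=[(∅, {p↦5}, [(λv. (p * 1)) :: AP]) :: (∅, ∅, ∅)]>
t=10: <S=[-3], E={u↦0, p↦5}, C=∅, D=[(∅, {p↦5}, [(λv. (p * 1)) :: AP]) :: (∅, ∅, ∅)]>
t=11: <S=[-3], E={p↦5}, C=[(λv. (p * 1)) :: AP], D=[(∅, ∅, ∅)]>
t=12: <S=[clo(λv. (p * 1), {p↦5}) :: -3], E={p↦5}, C=[AP], D=[(∅, ∅, ∅)]>
t=13: <S=∅, E={v↦-3, p↦5}, C=[(p * 1)], D=[(∅, {p↦5}, ∅) :: (∅, ∅, ∅)]>
t=14: <S=∅, E={v↦-3, p↦5}, C=[p :: 1 :: PRIM2(mul)], D=[(∅, {p↦5}, ∅) :: (∅, ∅, ∅)]>
t=15: <S=[5], E={v↦-3, p↦5}, C=[1 :: PRIM2(mul)], D=[(∅, {p↦5}, ∅) :: (∅, ∅, ∅)]>
t=16: <S=[1 :: 5], E={v↦-3, p↦5}, C=[PRIM2(mul)], D=[(∅, {p↦5}, ∅) :: (∅, ∅, ∅)]>
t=17: <S=[5], E={v↦-3, p↦5}, C=∅, D=[(∅, {p↦5}, ∅) :: (∅, ∅, ∅)]>
t=18: <S=[5], E={p↦5}, C=∅, D=[(∅, ∅, ∅)]>
t=19: <S=[5], E=∅, C=∅, D=∅>
→ final value 5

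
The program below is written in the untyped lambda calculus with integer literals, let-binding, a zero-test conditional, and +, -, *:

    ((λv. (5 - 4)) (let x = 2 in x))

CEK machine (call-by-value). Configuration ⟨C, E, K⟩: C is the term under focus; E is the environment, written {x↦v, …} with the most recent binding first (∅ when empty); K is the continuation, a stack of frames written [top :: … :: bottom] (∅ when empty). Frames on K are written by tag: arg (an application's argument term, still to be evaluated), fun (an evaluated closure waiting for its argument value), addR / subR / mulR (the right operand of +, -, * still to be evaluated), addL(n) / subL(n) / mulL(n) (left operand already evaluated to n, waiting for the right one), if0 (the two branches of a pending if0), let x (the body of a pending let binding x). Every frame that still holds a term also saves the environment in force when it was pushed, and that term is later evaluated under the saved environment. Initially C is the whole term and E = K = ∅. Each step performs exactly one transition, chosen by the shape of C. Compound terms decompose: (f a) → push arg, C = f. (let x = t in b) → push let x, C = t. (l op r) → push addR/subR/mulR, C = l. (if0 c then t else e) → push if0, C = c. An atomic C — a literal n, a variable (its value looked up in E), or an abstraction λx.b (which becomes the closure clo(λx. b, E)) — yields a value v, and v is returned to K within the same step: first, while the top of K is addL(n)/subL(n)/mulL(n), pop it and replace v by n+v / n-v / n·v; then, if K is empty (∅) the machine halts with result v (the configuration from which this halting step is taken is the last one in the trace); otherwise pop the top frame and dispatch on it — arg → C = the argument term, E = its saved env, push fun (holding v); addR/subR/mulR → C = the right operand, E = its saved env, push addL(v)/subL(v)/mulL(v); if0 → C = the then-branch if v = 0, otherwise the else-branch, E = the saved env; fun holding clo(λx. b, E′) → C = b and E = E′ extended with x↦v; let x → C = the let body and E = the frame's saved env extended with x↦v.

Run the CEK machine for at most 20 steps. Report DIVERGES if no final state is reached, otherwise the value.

0. <C=((λv. (5 - 4)) (let x = 2 in x)), E=∅, K=∅>
1. <C=(λv. (5 - 4)), E=∅, K=[arg]>
2. <C=(let x = 2 in x), E=∅, K=[fun]>
3. <C=2, E=∅, K=[let x :: fun]>
4. <C=x, E={x↦2}, K=[fun]>
5. <C=(5 - 4), E={v↦2}, K=∅>
6. <C=5, E={v↦2}, K=[subR]>
7. <C=4, E={v↦2}, K=[subL(5)]>
→ final value 1

Answer: 1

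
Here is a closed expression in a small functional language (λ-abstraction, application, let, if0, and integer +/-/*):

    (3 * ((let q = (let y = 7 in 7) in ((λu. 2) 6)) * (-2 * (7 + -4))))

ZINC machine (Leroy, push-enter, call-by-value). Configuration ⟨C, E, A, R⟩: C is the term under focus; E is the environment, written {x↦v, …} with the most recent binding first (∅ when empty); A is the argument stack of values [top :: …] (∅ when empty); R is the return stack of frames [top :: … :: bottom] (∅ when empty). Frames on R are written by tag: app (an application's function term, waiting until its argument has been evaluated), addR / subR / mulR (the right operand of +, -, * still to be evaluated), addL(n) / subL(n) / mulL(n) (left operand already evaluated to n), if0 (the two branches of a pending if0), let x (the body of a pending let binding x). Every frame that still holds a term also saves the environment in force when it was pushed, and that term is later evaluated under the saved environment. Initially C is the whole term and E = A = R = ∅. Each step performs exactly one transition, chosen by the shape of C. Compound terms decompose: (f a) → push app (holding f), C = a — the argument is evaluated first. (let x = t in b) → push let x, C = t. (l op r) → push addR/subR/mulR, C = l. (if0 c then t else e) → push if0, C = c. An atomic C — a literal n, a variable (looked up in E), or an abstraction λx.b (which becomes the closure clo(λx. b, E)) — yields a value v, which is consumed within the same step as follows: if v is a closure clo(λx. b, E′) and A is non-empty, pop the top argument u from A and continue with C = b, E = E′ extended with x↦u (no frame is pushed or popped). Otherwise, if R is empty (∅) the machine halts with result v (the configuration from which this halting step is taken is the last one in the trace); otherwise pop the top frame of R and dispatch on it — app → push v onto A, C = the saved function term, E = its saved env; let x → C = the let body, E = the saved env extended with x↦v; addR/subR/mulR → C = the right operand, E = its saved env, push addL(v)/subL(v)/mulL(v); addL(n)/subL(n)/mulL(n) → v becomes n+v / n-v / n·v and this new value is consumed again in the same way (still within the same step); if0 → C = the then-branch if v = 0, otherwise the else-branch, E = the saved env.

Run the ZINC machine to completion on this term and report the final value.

[0] ⟨C=(3 * ((let q = (let y = 7 in 7) in ((λu. 2) 6)) * (-2 * (7 + -4)))); E=∅; A=∅; R=∅⟩
[1] ⟨C=3; E=∅; A=∅; R=[mulR]⟩
[2] ⟨C=((let q = (let y = 7 in 7) in ((λu. 2) 6)) * (-2 * (7 + -4))); E=∅; A=∅; R=[mulL(3)]⟩
[3] ⟨C=(let q = (let y = 7 in 7) in ((λu. 2) 6)); E=∅; A=∅; R=[mulR :: mulL(3)]⟩
[4] ⟨C=(let y = 7 in 7); E=∅; A=∅; R=[let q :: mulR :: mulL(3)]⟩
[5] ⟨C=7; E=∅; A=∅; R=[let y :: let q :: mulR :: mulL(3)]⟩
[6] ⟨C=7; E={y↦7}; A=∅; R=[let q :: mulR :: mulL(3)]⟩
[7] ⟨C=((λu. 2) 6); E={q↦7}; A=∅; R=[mulR :: mulL(3)]⟩
[8] ⟨C=6; E={q↦7}; A=∅; R=[app :: mulR :: mulL(3)]⟩
[9] ⟨C=(λu. 2); E={q↦7}; A=[6]; R=[mulR :: mulL(3)]⟩
[10] ⟨C=2; E={u↦6, q↦7}; A=∅; R=[mulR :: mulL(3)]⟩
[11] ⟨C=(-2 * (7 + -4)); E=∅; A=∅; R=[mulL(2) :: mulL(3)]⟩
[12] ⟨C=-2; E=∅; A=∅; R=[mulR :: mulL(2) :: mulL(3)]⟩
[13] ⟨C=(7 + -4); E=∅; A=∅; R=[mulL(-2) :: mulL(2) :: mulL(3)]⟩
[14] ⟨C=7; E=∅; A=∅; R=[addR :: mulL(-2) :: mulL(2) :: mulL(3)]⟩
[15] ⟨C=-4; E=∅; A=∅; R=[addL(7) :: mulL(-2) :: mulL(2) :: mulL(3)]⟩
→ final value -36

Answer: -36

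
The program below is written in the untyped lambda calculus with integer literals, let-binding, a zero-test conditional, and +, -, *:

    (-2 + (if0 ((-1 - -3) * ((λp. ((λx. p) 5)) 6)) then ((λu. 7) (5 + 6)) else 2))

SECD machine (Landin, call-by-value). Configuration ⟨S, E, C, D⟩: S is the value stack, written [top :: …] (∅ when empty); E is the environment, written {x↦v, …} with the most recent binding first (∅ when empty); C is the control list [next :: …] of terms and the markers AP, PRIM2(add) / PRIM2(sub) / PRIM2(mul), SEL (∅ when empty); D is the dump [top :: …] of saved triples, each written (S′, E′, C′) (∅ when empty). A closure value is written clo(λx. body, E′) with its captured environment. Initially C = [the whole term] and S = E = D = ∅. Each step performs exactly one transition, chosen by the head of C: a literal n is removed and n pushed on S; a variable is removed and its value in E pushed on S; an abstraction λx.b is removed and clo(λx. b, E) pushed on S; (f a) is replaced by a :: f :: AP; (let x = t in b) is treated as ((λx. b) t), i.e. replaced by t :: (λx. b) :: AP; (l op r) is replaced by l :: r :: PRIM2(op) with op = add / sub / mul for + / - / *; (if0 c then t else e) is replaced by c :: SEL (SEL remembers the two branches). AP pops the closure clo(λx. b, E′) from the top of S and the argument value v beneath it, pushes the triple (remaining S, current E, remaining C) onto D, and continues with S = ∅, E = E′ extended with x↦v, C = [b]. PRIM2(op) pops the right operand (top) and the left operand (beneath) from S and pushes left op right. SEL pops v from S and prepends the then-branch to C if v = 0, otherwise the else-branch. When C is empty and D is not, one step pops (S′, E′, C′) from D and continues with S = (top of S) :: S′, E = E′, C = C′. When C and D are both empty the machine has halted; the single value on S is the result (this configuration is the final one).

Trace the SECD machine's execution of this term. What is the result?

Answer: 0

Execution trace:
t=0: ⟨S=∅; E=∅; C=[(-2 + (if0 ((-1 - -3) * ((λp. ((λx. p) 5)) 6)) then ((λu. 7) (5 + 6)) else 2))]; D=∅⟩
t=1: ⟨S=∅; E=∅; C=[-2 :: (if0 ((-1 - -3) * ((λp. ((λx. p) 5)) 6)) then ((λu. 7) (5 + 6)) else 2) :: PRIM2(add)]; D=∅⟩
t=2: ⟨S=[-2]; E=∅; C=[(if0 ((-1 - -3) * ((λp. ((λx. p) 5)) 6)) then ((λu. 7) (5 + 6)) else 2) :: PRIM2(add)]; D=∅⟩
t=3: ⟨S=[-2]; E=∅; C=[((-1 - -3) * ((λp. ((λx. p) 5)) 6)) :: SEL :: PRIM2(add)]; D=∅⟩
t=4: ⟨S=[-2]; E=∅; C=[(-1 - -3) :: ((λp. ((λx. p) 5)) 6) :: PRIM2(mul) :: SEL :: PRIM2(add)]; D=∅⟩
t=5: ⟨S=[-2]; E=∅; C=[-1 :: -3 :: PRIM2(sub) :: ((λp. ((λx. p) 5)) 6) :: PRIM2(mul) :: SEL :: PRIM2(add)]; D=∅⟩
t=6: ⟨S=[-1 :: -2]; E=∅; C=[-3 :: PRIM2(sub) :: ((λp. ((λx. p) 5)) 6) :: PRIM2(mul) :: SEL :: PRIM2(add)]; D=∅⟩
t=7: ⟨S=[-3 :: -1 :: -2]; E=∅; C=[PRIM2(sub) :: ((λp. ((λx. p) 5)) 6) :: PRIM2(mul) :: SEL :: PRIM2(add)]; D=∅⟩
t=8: ⟨S=[2 :: -2]; E=∅; C=[((λp. ((λx. p) 5)) 6) :: PRIM2(mul) :: SEL :: PRIM2(add)]; D=∅⟩
t=9: ⟨S=[2 :: -2]; E=∅; C=[6 :: (λp. ((λx. p) 5)) :: AP :: PRIM2(mul) :: SEL :: PRIM2(add)]; D=∅⟩
t=10: ⟨S=[6 :: 2 :: -2]; E=∅; C=[(λp. ((λx. p) 5)) :: AP :: PRIM2(mul) :: SEL :: PRIM2(add)]; D=∅⟩
t=11: ⟨S=[clo(λp. ((λx. p) 5), ∅) :: 6 :: 2 :: -2]; E=∅; C=[AP :: PRIM2(mul) :: SEL :: PRIM2(add)]; D=∅⟩
t=12: ⟨S=∅; E={p↦6}; C=[((λx. p) 5)]; D=[([2 :: -2], ∅, [PRIM2(mul) :: SEL :: PRIM2(add)])]⟩
t=13: ⟨S=∅; E={p↦6}; C=[5 :: (λx. p) :: AP]; D=[([2 :: -2], ∅, [PRIM2(mul) :: SEL :: PRIM2(add)])]⟩
t=14: ⟨S=[5]; E={p↦6}; C=[(λx. p) :: AP]; D=[([2 :: -2], ∅, [PRIM2(mul) :: SEL :: PRIM2(add)])]⟩
t=15: ⟨S=[clo(λx. p, {p↦6}) :: 5]; E={p↦6}; C=[AP]; D=[([2 :: -2], ∅, [PRIM2(mul) :: SEL :: PRIM2(add)])]⟩
t=16: ⟨S=∅; E={x↦5, p↦6}; C=[p]; D=[(∅, {p↦6}, ∅) :: ([2 :: -2], ∅, [PRIM2(mul) :: SEL :: PRIM2(add)])]⟩
t=17: ⟨S=[6]; E={x↦5, p↦6}; C=∅; D=[(∅, {p↦6}, ∅) :: ([2 :: -2], ∅, [PRIM2(mul) :: SEL :: PRIM2(add)])]⟩
t=18: ⟨S=[6]; E={p↦6}; C=∅; D=[([2 :: -2], ∅, [PRIM2(mul) :: SEL :: PRIM2(add)])]⟩
t=19: ⟨S=[6 :: 2 :: -2]; E=∅; C=[PRIM2(mul) :: SEL :: PRIM2(add)]; D=∅⟩
t=20: ⟨S=[12 :: -2]; E=∅; C=[SEL :: PRIM2(add)]; D=∅⟩
t=21: ⟨S=[-2]; E=∅; C=[2 :: PRIM2(add)]; D=∅⟩
t=22: ⟨S=[2 :: -2]; E=∅; C=[PRIM2(add)]; D=∅⟩
t=23: ⟨S=[0]; E=∅; C=∅; D=∅⟩
→ final value 0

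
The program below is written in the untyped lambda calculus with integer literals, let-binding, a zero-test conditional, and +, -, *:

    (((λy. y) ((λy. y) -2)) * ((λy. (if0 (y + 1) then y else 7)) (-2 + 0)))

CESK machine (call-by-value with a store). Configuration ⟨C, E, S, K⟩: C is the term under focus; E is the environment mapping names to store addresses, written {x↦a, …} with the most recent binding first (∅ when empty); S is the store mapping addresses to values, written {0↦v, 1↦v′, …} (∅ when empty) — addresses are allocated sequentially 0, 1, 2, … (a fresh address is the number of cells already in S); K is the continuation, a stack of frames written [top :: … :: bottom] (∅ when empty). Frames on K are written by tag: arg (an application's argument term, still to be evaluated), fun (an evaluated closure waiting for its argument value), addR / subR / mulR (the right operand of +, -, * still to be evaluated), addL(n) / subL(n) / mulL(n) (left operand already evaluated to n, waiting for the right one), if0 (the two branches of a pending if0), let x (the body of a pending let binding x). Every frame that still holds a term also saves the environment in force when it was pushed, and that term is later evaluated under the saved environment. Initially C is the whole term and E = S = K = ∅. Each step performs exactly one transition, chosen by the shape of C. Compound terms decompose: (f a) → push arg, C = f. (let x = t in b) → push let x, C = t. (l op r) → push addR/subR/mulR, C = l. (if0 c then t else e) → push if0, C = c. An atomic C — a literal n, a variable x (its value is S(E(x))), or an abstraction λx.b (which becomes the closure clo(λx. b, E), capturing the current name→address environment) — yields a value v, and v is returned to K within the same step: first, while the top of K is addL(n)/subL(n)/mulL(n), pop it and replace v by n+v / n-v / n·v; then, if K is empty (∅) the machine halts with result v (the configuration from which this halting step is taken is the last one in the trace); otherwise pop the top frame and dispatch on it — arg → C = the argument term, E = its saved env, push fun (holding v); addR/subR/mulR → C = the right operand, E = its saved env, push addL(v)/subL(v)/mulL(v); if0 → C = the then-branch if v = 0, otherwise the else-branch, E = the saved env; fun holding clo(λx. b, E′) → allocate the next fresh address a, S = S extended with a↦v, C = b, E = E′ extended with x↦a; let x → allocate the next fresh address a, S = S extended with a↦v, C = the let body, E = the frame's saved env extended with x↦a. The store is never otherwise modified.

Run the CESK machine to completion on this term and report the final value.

Answer: -14

Execution trace:
step 0: [C=(((λy. y) ((λy. y) -2)) * ((λy. (if0 (y + 1) then y else 7)) (-2 + 0))) | E=∅ | S=∅ | K=∅]
step 1: [C=((λy. y) ((λy. y) -2)) | E=∅ | S=∅ | K=[mulR]]
step 2: [C=(λy. y) | E=∅ | S=∅ | K=[arg :: mulR]]
step 3: [C=((λy. y) -2) | E=∅ | S=∅ | K=[fun :: mulR]]
step 4: [C=(λy. y) | E=∅ | S=∅ | K=[arg :: fun :: mulR]]
step 5: [C=-2 | E=∅ | S=∅ | K=[fun :: fun :: mulR]]
step 6: [C=y | E={y↦0} | S={0↦-2} | K=[fun :: mulR]]
step 7: [C=y | E={y↦1} | S={0↦-2, 1↦-2} | K=[mulR]]
step 8: [C=((λy. (if0 (y + 1) then y else 7)) (-2 + 0)) | E=∅ | S={0↦-2, 1↦-2} | K=[mulL(-2)]]
step 9: [C=(λy. (if0 (y + 1) then y else 7)) | E=∅ | S={0↦-2, 1↦-2} | K=[arg :: mulL(-2)]]
step 10: [C=(-2 + 0) | E=∅ | S={0↦-2, 1↦-2} | K=[fun :: mulL(-2)]]
step 11: [C=-2 | E=∅ | S={0↦-2, 1↦-2} | K=[addR :: fun :: mulL(-2)]]
step 12: [C=0 | E=∅ | S={0↦-2, 1↦-2} | K=[addL(-2) :: fun :: mulL(-2)]]
step 13: [C=(if0 (y + 1) then y else 7) | E={y↦2} | S={0↦-2, 1↦-2, 2↦-2} | K=[mulL(-2)]]
step 14: [C=(y + 1) | E={y↦2} | S={0↦-2, 1↦-2, 2↦-2} | K=[if0 :: mulL(-2)]]
step 15: [C=y | E={y↦2} | S={0↦-2, 1↦-2, 2↦-2} | K=[addR :: if0 :: mulL(-2)]]
step 16: [C=1 | E={y↦2} | S={0↦-2, 1↦-2, 2↦-2} | K=[addL(-2) :: if0 :: mulL(-2)]]
step 17: [C=7 | E={y↦2} | S={0↦-2, 1↦-2, 2↦-2} | K=[mulL(-2)]]
→ final value -14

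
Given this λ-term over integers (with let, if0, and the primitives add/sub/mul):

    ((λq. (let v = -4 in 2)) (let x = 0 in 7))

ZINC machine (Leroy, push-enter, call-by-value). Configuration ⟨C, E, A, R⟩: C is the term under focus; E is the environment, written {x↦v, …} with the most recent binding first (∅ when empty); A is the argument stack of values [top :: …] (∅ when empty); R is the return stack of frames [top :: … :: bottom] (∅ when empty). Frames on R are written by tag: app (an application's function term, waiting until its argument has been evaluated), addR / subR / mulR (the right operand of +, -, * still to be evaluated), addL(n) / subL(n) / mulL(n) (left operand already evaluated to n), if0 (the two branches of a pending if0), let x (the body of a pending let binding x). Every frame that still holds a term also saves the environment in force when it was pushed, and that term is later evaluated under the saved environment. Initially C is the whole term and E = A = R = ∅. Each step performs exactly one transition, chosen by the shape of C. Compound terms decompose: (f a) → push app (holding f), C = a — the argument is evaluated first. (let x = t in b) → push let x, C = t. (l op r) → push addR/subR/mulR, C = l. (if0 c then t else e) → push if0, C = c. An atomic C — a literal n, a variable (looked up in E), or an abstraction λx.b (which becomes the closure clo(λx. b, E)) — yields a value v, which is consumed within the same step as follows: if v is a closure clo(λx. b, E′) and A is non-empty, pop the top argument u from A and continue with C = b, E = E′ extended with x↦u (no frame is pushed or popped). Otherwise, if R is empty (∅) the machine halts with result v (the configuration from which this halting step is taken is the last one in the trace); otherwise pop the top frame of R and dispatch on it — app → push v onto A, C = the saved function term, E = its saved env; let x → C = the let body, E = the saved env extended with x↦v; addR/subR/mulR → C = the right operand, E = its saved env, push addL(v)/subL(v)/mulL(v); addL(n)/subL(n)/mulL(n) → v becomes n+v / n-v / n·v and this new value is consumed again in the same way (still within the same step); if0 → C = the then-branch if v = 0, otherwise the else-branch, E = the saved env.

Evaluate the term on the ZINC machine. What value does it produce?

Answer: 2

Execution trace:
step 0: <C=((λq. (let v = -4 in 2)) (let x = 0 in 7)), E=∅, A=∅, R=∅>
step 1: <C=(let x = 0 in 7), E=∅, A=∅, R=[app]>
step 2: <C=0, E=∅, A=∅, R=[let x :: app]>
step 3: <C=7, E={x↦0}, A=∅, R=[app]>
step 4: <C=(λq. (let v = -4 in 2)), E=∅, A=[7], R=∅>
step 5: <C=(let v = -4 in 2), E={q↦7}, A=∅, R=∅>
step 6: <C=-4, E={q↦7}, A=∅, R=[let v]>
step 7: <C=2, E={v↦-4, q↦7}, A=∅, R=∅>
→ final value 2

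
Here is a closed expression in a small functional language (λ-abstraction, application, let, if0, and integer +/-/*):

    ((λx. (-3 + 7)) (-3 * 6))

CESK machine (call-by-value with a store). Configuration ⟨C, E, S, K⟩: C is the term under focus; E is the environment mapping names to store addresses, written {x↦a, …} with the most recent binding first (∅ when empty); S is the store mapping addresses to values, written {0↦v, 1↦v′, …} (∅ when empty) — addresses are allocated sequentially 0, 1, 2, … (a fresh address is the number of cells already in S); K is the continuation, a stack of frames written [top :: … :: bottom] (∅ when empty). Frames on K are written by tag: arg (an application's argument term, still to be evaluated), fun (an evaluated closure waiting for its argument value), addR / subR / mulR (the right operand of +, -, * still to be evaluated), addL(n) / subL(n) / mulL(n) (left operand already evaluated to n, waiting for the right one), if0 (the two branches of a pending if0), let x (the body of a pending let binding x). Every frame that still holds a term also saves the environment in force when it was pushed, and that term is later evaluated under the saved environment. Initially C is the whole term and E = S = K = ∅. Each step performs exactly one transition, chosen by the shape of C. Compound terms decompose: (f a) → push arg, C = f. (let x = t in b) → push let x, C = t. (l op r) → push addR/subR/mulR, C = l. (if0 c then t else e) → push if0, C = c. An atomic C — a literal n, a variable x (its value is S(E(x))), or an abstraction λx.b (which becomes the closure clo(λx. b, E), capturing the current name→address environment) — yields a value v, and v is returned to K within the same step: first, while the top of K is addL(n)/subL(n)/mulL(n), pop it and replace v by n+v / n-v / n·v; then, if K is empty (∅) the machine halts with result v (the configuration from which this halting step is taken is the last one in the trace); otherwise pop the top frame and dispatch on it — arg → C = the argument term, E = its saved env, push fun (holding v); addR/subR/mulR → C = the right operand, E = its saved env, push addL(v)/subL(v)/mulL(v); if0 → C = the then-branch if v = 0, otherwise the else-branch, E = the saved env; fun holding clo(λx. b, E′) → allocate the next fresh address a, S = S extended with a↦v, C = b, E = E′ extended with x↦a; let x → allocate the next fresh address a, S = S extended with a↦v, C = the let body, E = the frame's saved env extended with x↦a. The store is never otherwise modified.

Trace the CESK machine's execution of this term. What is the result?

Answer: 4

Machine steps:
0. <C=((λx. (-3 + 7)) (-3 * 6)), E=∅, S=∅, K=∅>
1. <C=(λx. (-3 + 7)), E=∅, S=∅, K=[arg]>
2. <C=(-3 * 6), E=∅, S=∅, K=[fun]>
3. <C=-3, E=∅, S=∅, K=[mulR :: fun]>
4. <C=6, E=∅, S=∅, K=[mulL(-3) :: fun]>
5. <C=(-3 + 7), E={x↦0}, S={0↦-18}, K=∅>
6. <C=-3, E={x↦0}, S={0↦-18}, K=[addR]>
7. <C=7, E={x↦0}, S={0↦-18}, K=[addL(-3)]>
→ final value 4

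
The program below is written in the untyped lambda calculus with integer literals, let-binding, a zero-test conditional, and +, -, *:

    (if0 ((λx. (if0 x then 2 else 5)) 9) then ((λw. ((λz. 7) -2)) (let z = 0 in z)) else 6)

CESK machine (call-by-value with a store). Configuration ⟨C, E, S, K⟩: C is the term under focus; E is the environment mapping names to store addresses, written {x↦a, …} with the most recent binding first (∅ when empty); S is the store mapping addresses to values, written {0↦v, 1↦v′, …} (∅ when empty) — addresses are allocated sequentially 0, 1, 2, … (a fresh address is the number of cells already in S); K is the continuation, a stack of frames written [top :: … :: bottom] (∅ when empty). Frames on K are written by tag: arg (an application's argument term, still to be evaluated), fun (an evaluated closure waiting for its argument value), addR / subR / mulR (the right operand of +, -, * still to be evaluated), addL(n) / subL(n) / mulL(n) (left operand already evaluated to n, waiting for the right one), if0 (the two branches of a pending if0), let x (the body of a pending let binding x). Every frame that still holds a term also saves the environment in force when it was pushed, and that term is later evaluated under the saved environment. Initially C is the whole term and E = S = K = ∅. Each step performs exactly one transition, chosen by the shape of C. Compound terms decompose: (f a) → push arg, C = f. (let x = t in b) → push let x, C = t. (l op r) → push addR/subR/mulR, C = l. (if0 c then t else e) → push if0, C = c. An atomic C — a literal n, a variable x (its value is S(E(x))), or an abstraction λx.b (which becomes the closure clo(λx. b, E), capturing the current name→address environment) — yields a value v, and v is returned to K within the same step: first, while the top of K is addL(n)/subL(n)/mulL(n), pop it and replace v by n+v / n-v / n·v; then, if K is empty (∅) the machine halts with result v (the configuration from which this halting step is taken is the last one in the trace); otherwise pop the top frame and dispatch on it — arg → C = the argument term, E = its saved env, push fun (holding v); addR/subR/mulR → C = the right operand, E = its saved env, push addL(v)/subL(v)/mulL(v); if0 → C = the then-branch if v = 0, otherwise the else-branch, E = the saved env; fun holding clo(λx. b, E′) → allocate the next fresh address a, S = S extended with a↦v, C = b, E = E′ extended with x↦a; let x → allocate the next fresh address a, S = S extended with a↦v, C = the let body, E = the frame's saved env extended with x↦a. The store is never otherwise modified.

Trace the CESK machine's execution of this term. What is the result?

step 0: [C=(if0 ((λx. (if0 x then 2 else 5)) 9) then ((λw. ((λz. 7) -2)) (let z = 0 in z)) else 6) | E=∅ | S=∅ | K=∅]
step 1: [C=((λx. (if0 x then 2 else 5)) 9) | E=∅ | S=∅ | K=[if0]]
step 2: [C=(λx. (if0 x then 2 else 5)) | E=∅ | S=∅ | K=[arg :: if0]]
step 3: [C=9 | E=∅ | S=∅ | K=[fun :: if0]]
step 4: [C=(if0 x then 2 else 5) | E={x↦0} | S={0↦9} | K=[if0]]
step 5: [C=x | E={x↦0} | S={0↦9} | K=[if0 :: if0]]
step 6: [C=5 | E={x↦0} | S={0↦9} | K=[if0]]
step 7: [C=6 | E=∅ | S={0↦9} | K=∅]
→ final value 6

Answer: 6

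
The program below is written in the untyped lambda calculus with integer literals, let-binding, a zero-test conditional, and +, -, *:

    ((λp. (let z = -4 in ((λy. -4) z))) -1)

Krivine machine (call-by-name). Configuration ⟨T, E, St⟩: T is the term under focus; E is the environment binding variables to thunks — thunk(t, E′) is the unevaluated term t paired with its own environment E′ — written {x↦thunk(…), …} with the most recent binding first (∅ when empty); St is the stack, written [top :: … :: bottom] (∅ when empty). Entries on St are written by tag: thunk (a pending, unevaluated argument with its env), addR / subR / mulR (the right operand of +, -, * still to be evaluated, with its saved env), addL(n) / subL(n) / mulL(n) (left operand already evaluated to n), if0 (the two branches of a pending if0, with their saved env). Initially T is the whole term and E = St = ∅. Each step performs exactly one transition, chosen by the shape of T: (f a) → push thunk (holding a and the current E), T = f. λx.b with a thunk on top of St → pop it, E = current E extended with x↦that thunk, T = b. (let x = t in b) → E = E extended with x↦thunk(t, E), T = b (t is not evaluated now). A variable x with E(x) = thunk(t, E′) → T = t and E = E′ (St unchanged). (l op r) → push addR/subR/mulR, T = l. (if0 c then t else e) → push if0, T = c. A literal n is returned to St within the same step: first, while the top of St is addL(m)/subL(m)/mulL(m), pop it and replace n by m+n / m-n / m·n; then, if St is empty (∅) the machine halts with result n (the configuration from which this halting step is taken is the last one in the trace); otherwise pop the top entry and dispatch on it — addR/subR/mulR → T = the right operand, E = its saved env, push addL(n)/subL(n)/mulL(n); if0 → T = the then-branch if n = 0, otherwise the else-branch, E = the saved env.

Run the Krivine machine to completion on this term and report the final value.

Answer: -4

Machine steps:
t=0: [T=((λp. (let z = -4 in ((λy. -4) z))) -1) | E=∅ | St=∅]
t=1: [T=(λp. (let z = -4 in ((λy. -4) z))) | E=∅ | St=[thunk]]
t=2: [T=(let z = -4 in ((λy. -4) z)) | E={p↦thunk(-1, ∅)} | St=∅]
t=3: [T=((λy. -4) z) | E={z↦thunk(-4, {p↦thunk(-1, ∅)}), p↦thunk(-1, ∅)} | St=∅]
t=4: [T=(λy. -4) | E={z↦thunk(-4, {p↦thunk(-1, ∅)}), p↦thunk(-1, ∅)} | St=[thunk]]
t=5: [T=-4 | E={y↦thunk(z, {z↦thunk(-4, {p↦thunk(-1, ∅)}), p↦thunk(-1, ∅)}), z↦thunk(-4, {p↦thunk(-1, ∅)}), p↦thunk(-1, ∅)} | St=∅]
→ final value -4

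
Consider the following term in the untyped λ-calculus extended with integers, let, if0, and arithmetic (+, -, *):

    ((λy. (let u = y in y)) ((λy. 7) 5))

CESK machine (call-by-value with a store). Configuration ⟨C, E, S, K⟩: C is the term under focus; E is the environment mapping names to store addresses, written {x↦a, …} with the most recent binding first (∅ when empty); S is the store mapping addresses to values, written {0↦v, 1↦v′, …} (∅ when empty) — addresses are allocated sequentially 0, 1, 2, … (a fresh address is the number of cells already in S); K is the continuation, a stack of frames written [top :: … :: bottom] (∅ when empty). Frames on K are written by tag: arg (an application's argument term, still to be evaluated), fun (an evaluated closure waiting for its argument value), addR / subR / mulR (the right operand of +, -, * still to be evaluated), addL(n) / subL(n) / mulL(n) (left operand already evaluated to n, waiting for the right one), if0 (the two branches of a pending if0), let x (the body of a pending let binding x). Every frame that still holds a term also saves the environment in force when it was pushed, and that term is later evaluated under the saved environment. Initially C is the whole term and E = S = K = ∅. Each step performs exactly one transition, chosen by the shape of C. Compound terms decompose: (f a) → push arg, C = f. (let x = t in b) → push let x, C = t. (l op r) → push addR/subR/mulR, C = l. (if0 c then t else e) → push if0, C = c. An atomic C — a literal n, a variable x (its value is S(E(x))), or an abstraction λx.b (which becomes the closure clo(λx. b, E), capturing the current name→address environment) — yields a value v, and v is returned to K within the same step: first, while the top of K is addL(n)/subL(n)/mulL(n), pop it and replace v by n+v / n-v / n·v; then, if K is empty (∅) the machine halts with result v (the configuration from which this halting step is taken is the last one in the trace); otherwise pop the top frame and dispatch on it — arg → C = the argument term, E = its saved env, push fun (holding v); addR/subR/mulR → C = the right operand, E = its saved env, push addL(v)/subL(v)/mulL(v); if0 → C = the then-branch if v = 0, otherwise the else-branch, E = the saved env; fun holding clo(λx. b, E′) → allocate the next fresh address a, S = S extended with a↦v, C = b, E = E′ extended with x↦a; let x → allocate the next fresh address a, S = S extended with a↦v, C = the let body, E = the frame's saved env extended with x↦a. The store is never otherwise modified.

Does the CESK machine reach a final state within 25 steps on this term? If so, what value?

0. [C=((λy. (let u = y in y)) ((λy. 7) 5)) | E=∅ | S=∅ | K=∅]
1. [C=(λy. (let u = y in y)) | E=∅ | S=∅ | K=[arg]]
2. [C=((λy. 7) 5) | E=∅ | S=∅ | K=[fun]]
3. [C=(λy. 7) | E=∅ | S=∅ | K=[arg :: fun]]
4. [C=5 | E=∅ | S=∅ | K=[fun :: fun]]
5. [C=7 | E={y↦0} | S={0↦5} | K=[fun]]
6. [C=(let u = y in y) | E={y↦1} | S={0↦5, 1↦7} | K=∅]
7. [C=y | E={y↦1} | S={0↦5, 1↦7} | K=[let u]]
8. [C=y | E={u↦2, y↦1} | S={0↦5, 1↦7, 2↦7} | K=∅]
→ final value 7

Answer: 7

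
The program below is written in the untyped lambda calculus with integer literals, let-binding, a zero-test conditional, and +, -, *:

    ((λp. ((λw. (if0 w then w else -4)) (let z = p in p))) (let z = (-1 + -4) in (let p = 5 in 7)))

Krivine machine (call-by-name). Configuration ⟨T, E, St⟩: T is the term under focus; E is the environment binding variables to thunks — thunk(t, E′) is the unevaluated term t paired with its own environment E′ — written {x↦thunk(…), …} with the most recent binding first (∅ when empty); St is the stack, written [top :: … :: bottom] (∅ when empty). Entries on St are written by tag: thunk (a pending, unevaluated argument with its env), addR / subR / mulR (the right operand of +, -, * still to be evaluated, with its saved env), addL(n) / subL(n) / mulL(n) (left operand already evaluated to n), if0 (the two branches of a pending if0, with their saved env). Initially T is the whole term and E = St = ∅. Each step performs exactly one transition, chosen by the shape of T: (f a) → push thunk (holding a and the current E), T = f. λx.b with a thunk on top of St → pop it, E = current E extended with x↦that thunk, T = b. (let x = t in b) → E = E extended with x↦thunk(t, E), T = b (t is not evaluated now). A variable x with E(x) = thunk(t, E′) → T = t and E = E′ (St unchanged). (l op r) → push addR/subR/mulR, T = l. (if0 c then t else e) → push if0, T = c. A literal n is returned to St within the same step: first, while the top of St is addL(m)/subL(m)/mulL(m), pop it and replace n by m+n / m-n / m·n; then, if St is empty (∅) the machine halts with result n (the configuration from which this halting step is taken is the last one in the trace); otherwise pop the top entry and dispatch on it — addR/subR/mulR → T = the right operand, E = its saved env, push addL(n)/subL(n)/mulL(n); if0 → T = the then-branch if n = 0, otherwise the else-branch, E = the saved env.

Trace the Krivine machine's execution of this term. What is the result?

Answer: -4

Machine steps:
step 0: [T=((λp. ((λw. (if0 w then w else -4)) (let z = p in p))) (let z = (-1 + -4) in (let p = 5 in 7))) | E=∅ | St=∅]
step 1: [T=(λp. ((λw. (if0 w then w else -4)) (let z = p in p))) | E=∅ | St=[thunk]]
step 2: [T=((λw. (if0 w then w else -4)) (let z = p in p)) | E={p↦thunk((let z = (-1 + -4) in (let p = 5 in 7)), ∅)} | St=∅]
step 3: [T=(λw. (if0 w then w else -4)) | E={p↦thunk((let z = (-1 + -4) in (let p = 5 in 7)), ∅)} | St=[thunk]]
step 4: [T=(if0 w then w else -4) | E={w↦thunk((let z = p in p), {p↦thunk((let z = (-1 + -4) in (let p = 5 in 7)), ∅)}), p↦thunk((let z = (-1 + -4) in (let p = 5 in 7)), ∅)} | St=∅]
step 5: [T=w | E={w↦thunk((let z = p in p), {p↦thunk((let z = (-1 + -4) in (let p = 5 in 7)), ∅)}), p↦thunk((let z = (-1 + -4) in (let p = 5 in 7)), ∅)} | St=[if0]]
step 6: [T=(let z = p in p) | E={p↦thunk((let z = (-1 + -4) in (let p = 5 in 7)), ∅)} | St=[if0]]
step 7: [T=p | E={z↦thunk(p, {p↦thunk((let z = (-1 + -4) in (let p = 5 in 7)), ∅)}), p↦thunk((let z = (-1 + -4) in (let p = 5 in 7)), ∅)} | St=[if0]]
step 8: [T=(let z = (-1 + -4) in (let p = 5 in 7)) | E=∅ | St=[if0]]
step 9: [T=(let p = 5 in 7) | E={z↦thunk((-1 + -4), ∅)} | St=[if0]]
step 10: [T=7 | E={p↦thunk(5, {z↦thunk((-1 + -4), ∅)}), z↦thunk((-1 + -4), ∅)} | St=[if0]]
step 11: [T=-4 | E={w↦thunk((let z = p in p), {p↦thunk((let z = (-1 + -4) in (let p = 5 in 7)), ∅)}), p↦thunk((let z = (-1 + -4) in (let p = 5 in 7)), ∅)} | St=∅]
→ final value -4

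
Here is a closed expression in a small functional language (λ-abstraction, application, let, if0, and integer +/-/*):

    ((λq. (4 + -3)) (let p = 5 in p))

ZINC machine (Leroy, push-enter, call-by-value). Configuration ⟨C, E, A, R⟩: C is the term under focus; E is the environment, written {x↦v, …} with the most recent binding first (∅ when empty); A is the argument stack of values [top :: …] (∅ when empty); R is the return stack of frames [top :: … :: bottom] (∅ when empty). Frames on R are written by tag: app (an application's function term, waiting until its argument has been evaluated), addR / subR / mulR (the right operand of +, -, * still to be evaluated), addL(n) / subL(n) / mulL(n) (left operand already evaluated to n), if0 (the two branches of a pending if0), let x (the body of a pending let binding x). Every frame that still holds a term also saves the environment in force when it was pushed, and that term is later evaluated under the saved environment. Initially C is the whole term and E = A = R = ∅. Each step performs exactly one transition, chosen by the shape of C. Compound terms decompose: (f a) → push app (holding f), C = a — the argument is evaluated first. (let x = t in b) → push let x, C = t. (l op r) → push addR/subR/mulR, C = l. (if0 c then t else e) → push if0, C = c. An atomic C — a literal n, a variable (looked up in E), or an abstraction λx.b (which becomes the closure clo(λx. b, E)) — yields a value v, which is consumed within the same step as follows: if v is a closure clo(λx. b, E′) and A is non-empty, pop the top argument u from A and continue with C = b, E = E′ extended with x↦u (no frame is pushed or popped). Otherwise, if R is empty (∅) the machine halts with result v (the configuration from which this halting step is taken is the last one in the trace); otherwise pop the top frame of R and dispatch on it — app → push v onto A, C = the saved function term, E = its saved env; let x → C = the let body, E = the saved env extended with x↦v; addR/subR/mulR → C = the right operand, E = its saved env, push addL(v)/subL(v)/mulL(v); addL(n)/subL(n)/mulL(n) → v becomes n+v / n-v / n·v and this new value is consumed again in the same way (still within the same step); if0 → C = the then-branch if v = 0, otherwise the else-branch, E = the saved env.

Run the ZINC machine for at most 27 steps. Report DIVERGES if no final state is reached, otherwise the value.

step 0: [C=((λq. (4 + -3)) (let p = 5 in p)) | E=∅ | A=∅ | R=∅]
step 1: [C=(let p = 5 in p) | E=∅ | A=∅ | R=[app]]
step 2: [C=5 | E=∅ | A=∅ | R=[let p :: app]]
step 3: [C=p | E={p↦5} | A=∅ | R=[app]]
step 4: [C=(λq. (4 + -3)) | E=∅ | A=[5] | R=∅]
step 5: [C=(4 + -3) | E={q↦5} | A=∅ | R=∅]
step 6: [C=4 | E={q↦5} | A=∅ | R=[addR]]
step 7: [C=-3 | E={q↦5} | A=∅ | R=[addL(4)]]
→ final value 1

Answer: 1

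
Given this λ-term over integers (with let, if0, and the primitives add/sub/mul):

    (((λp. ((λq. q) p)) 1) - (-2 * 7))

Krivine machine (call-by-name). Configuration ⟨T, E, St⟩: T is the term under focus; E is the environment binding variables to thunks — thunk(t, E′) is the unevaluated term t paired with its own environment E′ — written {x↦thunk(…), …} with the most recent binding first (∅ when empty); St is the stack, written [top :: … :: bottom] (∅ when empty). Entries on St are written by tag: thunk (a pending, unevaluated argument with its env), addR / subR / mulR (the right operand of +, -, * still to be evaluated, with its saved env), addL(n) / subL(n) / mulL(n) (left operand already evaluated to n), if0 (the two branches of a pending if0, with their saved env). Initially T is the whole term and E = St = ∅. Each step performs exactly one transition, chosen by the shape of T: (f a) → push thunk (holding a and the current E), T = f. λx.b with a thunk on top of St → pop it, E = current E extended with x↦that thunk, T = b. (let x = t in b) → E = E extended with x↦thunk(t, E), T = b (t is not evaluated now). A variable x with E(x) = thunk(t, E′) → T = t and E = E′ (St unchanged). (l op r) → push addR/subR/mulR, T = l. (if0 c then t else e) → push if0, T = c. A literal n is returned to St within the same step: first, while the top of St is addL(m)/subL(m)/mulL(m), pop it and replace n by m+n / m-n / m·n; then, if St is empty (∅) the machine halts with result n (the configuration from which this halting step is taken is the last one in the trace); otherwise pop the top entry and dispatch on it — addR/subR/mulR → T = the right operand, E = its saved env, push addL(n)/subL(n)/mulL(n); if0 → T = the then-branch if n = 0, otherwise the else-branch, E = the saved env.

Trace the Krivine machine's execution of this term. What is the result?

t=0: ⟨T=(((λp. ((λq. q) p)) 1) - (-2 * 7)); E=∅; St=∅⟩
t=1: ⟨T=((λp. ((λq. q) p)) 1); E=∅; St=[subR]⟩
t=2: ⟨T=(λp. ((λq. q) p)); E=∅; St=[thunk :: subR]⟩
t=3: ⟨T=((λq. q) p); E={p↦thunk(1, ∅)}; St=[subR]⟩
t=4: ⟨T=(λq. q); E={p↦thunk(1, ∅)}; St=[thunk :: subR]⟩
t=5: ⟨T=q; E={q↦thunk(p, {p↦thunk(1, ∅)}), p↦thunk(1, ∅)}; St=[subR]⟩
t=6: ⟨T=p; E={p↦thunk(1, ∅)}; St=[subR]⟩
t=7: ⟨T=1; E=∅; St=[subR]⟩
t=8: ⟨T=(-2 * 7); E=∅; St=[subL(1)]⟩
t=9: ⟨T=-2; E=∅; St=[mulR :: subL(1)]⟩
t=10: ⟨T=7; E=∅; St=[mulL(-2) :: subL(1)]⟩
→ final value 15

Answer: 15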